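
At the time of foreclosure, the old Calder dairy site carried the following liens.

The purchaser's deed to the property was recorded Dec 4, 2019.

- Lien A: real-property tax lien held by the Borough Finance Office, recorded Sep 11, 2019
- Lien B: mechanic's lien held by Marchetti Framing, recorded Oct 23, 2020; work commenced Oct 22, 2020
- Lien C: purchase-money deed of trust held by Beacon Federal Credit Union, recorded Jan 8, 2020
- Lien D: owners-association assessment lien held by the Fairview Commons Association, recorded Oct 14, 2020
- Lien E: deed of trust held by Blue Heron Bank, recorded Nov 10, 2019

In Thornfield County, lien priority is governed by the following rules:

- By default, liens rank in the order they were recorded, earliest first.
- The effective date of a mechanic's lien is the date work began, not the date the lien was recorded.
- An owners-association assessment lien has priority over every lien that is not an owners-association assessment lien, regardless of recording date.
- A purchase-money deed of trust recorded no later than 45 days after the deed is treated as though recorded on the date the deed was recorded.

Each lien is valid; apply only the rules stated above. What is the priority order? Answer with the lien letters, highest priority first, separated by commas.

Effective dates after the stated exceptions: B is treated as recorded Oct 22, 2020, the work-commencement date; C relates back to the deed date Dec 4, 2019.
D is an owners-association assessment lien, so it outranks all other liens regardless of date.
Remaining liens by effective date: A (Sep 11, 2019), E (Nov 10, 2019), C (Dec 4, 2019), B (Oct 22, 2020).

D, A, E, C, B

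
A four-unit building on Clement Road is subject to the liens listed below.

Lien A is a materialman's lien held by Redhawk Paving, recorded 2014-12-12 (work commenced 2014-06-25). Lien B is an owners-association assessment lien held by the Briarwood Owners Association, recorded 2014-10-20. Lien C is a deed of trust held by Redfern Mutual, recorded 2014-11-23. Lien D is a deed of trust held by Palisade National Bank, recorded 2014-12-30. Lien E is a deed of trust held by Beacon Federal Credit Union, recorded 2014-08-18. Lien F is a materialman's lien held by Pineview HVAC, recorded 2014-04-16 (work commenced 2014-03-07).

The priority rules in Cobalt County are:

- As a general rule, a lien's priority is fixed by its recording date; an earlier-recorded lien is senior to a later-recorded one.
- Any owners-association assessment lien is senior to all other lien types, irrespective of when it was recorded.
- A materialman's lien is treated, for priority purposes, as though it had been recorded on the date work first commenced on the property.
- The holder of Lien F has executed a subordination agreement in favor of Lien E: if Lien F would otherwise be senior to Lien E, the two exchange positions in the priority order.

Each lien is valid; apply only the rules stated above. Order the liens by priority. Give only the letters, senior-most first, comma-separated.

Effective dates after the stated exceptions: A is treated as recorded 2014-06-25, the work-commencement date; F is treated as recorded 2014-03-07, the work-commencement date.
B is an owners-association assessment lien, so it outranks all other liens regardless of date.
Ordering the rest by effective date: F (2014-03-07), A (2014-06-25), E (2014-08-18), C (2014-11-23), D (2014-12-30).
F is senior to E before the subordination, so the two trade places.

B, E, A, F, C, D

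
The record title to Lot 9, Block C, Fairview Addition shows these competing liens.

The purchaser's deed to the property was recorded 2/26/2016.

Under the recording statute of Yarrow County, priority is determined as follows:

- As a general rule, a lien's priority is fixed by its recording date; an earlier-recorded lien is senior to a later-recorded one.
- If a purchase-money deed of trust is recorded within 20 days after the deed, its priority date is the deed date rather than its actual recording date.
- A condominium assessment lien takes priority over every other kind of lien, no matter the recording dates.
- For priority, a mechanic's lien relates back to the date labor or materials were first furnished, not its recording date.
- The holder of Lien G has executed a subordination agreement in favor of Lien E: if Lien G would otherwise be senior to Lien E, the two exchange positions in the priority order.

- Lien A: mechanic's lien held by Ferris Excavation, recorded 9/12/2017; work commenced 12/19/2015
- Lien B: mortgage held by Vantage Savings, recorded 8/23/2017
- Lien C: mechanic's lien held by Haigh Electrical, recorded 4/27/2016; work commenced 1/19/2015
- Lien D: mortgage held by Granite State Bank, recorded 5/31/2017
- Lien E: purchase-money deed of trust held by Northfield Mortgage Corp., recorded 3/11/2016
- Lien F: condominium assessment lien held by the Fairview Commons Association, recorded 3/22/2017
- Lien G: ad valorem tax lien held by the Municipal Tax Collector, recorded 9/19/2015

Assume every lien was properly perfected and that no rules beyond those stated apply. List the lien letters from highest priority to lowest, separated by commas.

F, C, E, A, G, D, B

First, effective dates: A's effective date is 12/19/2015, when work began; C is treated as recorded 1/19/2015, the work-commencement date; E relates back to the deed date 2/26/2016.
F is a condominium assessment lien, so it outranks all other liens regardless of date.
Ordering the rest by effective date: C (1/19/2015), G (9/19/2015), A (12/19/2015), E (2/26/2016), D (5/31/2017), B (8/23/2017).
G is senior to E before the subordination, so the two trade places.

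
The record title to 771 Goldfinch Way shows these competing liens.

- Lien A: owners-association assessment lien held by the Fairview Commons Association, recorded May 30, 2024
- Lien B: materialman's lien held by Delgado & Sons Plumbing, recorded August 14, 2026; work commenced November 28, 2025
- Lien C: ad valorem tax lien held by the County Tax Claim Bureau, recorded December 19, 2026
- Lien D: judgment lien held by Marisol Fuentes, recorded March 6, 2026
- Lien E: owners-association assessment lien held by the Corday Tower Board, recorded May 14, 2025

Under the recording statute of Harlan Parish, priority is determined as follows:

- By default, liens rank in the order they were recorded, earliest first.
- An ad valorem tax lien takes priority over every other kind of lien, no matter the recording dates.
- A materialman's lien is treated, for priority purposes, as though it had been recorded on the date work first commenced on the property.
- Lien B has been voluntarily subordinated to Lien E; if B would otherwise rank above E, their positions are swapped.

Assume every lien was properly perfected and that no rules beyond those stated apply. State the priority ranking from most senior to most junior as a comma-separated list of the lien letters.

C, A, E, B, D

First, effective dates: B is treated as recorded November 28, 2025, the work-commencement date.
C, as an ad valorem tax lien, has superpriority and ranks first.
Among the remaining liens, by effective date: A (May 30, 2024), E (May 14, 2025), B (November 28, 2025), D (March 6, 2026).
B is already junior to E, so the subordination agreement changes nothing.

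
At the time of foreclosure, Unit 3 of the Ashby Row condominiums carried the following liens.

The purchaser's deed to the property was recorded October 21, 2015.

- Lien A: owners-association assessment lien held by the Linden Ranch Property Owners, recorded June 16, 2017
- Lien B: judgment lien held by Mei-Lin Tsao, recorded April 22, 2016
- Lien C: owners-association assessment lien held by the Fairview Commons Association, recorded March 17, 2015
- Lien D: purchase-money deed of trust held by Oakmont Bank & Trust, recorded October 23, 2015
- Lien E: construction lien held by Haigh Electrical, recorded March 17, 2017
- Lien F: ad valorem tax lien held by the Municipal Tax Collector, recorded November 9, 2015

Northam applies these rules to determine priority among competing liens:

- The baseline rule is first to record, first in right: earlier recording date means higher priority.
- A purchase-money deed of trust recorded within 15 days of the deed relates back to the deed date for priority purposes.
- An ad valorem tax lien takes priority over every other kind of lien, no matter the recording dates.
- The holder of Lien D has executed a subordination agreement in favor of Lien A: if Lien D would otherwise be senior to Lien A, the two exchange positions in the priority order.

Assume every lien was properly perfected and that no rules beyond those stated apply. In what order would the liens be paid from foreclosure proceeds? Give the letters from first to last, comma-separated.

F, C, A, B, E, D

Adjusting effective dates: D was recorded within the 15-day window, so its effective date is the deed date October 21, 2015.
F is an ad valorem tax lien, so it outranks all other liens regardless of date.
Among the remaining liens, by effective date: C (March 17, 2015), D (October 21, 2015), B (April 22, 2016), E (March 17, 2017), A (June 16, 2017).
D is senior to A before the subordination, so the two trade places.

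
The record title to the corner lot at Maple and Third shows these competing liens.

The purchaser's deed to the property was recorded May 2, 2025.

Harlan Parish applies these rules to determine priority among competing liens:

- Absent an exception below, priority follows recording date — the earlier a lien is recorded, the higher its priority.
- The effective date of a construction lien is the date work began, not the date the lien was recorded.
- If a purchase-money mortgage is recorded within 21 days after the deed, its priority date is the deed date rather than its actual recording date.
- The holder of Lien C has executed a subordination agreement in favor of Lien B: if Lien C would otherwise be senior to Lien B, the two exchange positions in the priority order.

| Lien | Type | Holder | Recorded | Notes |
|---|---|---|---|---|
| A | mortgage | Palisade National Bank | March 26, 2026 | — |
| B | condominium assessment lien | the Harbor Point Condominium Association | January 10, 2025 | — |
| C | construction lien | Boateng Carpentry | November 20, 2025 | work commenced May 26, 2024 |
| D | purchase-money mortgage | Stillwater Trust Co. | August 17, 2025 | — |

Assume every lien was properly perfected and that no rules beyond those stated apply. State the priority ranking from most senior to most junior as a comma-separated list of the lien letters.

B, C, D, A

First, effective dates: C is treated as recorded May 26, 2024, the work-commencement date; D was recorded 107 days after the deed, outside the 21-day window, so it keeps its recording date.
Ordering by effective date: C (May 26, 2024), B (January 10, 2025), D (August 17, 2025), A (March 26, 2026).
C would otherwise be senior to B, so under the subordination agreement C and B exchange positions.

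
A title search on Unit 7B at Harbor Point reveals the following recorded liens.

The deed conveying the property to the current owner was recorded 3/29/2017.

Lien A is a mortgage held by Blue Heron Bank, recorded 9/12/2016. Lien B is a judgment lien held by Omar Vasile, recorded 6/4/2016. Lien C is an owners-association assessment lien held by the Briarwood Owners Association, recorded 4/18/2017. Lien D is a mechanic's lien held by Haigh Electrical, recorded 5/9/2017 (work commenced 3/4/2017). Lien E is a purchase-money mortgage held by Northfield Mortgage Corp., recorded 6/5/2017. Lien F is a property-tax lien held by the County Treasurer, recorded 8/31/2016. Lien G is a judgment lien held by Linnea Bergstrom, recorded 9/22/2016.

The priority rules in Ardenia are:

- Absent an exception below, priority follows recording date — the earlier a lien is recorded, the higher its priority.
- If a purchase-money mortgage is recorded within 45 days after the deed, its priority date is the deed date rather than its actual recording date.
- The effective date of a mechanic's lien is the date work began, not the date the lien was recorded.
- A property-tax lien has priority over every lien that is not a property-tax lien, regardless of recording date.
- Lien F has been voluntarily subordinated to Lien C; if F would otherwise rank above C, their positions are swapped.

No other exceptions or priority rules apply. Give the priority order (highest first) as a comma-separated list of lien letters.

Adjusting effective dates: D's effective date is 3/4/2017, when work began; E was recorded 68 days after the deed, outside the 45-day window, so it keeps its recording date.
F is a property-tax lien and takes priority over every other lien.
Ordering the rest by effective date: B (6/4/2016), A (9/12/2016), G (9/22/2016), D (3/4/2017), C (4/18/2017), E (6/5/2017).
F would otherwise be senior to C, so under the subordination agreement F and C exchange positions.

C, B, A, G, D, F, E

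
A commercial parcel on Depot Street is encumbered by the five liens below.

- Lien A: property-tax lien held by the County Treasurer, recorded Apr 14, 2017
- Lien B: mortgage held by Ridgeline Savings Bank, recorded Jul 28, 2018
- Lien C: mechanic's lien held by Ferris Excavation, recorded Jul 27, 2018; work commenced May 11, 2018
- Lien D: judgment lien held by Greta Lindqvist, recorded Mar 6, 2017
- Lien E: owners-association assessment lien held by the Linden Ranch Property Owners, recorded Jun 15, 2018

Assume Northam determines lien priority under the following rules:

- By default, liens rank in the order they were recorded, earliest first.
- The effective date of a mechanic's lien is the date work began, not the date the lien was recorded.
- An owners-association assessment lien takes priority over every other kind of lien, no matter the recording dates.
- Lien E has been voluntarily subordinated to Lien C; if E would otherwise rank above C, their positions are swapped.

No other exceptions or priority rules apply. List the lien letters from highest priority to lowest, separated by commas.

C, D, A, E, B

Effective dates after the stated exceptions: C's effective date is May 11, 2018, when work began.
As an owners-association assessment lien, E is senior to every other lien.
Among the remaining liens, by effective date: D (Mar 6, 2017), A (Apr 14, 2017), C (May 11, 2018), B (Jul 28, 2018).
E would otherwise be senior to C, so under the subordination agreement E and C exchange positions.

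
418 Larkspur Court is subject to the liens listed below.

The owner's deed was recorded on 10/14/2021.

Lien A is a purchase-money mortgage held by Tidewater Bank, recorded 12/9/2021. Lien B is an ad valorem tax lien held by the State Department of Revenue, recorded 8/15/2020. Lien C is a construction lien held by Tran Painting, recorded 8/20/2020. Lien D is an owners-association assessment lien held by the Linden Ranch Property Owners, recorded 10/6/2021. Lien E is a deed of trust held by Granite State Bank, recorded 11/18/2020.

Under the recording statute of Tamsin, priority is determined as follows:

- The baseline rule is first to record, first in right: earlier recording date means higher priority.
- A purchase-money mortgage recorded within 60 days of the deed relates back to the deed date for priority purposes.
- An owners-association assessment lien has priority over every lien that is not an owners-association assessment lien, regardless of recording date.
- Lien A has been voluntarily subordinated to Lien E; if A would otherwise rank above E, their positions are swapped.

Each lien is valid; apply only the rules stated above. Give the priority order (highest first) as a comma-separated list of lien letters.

Effective dates: A's effective date is the deed date, 10/14/2021.
As an owners-association assessment lien, D is senior to every other lien.
Remaining liens by effective date: B (8/15/2020), C (8/20/2020), E (11/18/2020), A (10/14/2021).
A is already junior to E, so the subordination agreement changes nothing.

D, B, C, E, A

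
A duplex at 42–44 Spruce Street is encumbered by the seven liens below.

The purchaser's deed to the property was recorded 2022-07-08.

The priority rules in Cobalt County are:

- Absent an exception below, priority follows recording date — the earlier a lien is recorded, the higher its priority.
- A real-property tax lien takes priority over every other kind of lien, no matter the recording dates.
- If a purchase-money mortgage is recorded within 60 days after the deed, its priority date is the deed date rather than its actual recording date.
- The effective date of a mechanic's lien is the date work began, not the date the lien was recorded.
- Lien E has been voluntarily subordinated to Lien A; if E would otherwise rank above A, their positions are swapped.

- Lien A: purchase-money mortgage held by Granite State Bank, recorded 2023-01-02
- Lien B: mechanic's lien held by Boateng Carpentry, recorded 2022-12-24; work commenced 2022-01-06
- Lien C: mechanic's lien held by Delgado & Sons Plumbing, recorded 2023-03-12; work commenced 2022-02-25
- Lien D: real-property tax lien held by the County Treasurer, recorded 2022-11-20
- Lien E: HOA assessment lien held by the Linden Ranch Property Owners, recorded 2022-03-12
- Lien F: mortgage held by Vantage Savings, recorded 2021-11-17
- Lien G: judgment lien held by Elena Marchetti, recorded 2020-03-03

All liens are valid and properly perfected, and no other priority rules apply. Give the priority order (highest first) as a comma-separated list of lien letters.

D, G, F, B, C, A, E

Effective dates after the stated exceptions: A was recorded 178 days after the deed, outside the 60-day window, so it keeps its recording date; B relates back to 2022-01-06 (work commenced); C's effective date is 2022-02-25, when work began.
D is a real-property tax lien and takes priority over every other lien.
Ordering the rest by effective date: G (2020-03-03), F (2021-11-17), B (2022-01-06), C (2022-02-25), E (2022-03-12), A (2023-01-02).
Because E would otherwise rank above A, the subordination swaps them.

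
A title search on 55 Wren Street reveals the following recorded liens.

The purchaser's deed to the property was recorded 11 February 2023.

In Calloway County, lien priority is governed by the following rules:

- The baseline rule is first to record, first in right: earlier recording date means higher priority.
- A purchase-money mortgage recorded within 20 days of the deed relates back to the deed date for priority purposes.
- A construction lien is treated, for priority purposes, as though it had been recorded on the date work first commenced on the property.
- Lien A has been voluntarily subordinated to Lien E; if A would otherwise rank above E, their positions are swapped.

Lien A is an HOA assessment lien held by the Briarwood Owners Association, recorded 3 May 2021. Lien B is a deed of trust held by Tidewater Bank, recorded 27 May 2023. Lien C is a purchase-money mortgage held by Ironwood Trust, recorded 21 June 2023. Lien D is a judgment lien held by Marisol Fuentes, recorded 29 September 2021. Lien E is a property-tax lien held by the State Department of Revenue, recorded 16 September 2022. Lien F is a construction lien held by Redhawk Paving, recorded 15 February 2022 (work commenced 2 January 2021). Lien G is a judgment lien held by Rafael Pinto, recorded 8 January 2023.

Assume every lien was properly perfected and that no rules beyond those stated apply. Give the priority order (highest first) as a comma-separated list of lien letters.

Effective dates after the stated exceptions: C missed the 20-day window (130 days after the deed), so its recording date stands; F relates back to 2 January 2021 (work commenced).
Ordering by effective date: F (2 January 2021), A (3 May 2021), D (29 September 2021), E (16 September 2022), G (8 January 2023), B (27 May 2023), C (21 June 2023).
Because A would otherwise rank above E, the subordination swaps them.

F, E, D, A, G, B, C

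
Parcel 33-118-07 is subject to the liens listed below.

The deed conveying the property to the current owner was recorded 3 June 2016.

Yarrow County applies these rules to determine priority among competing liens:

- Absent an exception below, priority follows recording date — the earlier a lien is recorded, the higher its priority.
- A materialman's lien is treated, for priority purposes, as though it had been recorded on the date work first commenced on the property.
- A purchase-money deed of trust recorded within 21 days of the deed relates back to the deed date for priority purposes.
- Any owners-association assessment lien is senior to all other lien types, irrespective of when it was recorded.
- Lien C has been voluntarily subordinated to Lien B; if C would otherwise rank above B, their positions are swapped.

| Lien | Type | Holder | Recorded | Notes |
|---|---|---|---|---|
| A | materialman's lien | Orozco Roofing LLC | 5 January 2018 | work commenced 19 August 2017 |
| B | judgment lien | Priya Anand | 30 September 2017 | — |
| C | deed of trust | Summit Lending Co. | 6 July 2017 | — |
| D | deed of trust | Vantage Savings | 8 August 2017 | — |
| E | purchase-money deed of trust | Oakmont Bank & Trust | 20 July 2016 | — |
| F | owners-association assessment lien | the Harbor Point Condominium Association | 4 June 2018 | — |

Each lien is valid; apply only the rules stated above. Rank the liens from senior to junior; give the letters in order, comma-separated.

Effective dates after the stated exceptions: A's effective date is 19 August 2017, when work began; E missed the 21-day window (47 days after the deed), so its recording date stands.
F, as an owners-association assessment lien, has superpriority and ranks first.
The other liens, earliest effective date first: E (20 July 2016), C (6 July 2017), D (8 August 2017), A (19 August 2017), B (30 September 2017).
The subordination applies — C was senior to B — so C and B swap.

F, E, B, D, A, C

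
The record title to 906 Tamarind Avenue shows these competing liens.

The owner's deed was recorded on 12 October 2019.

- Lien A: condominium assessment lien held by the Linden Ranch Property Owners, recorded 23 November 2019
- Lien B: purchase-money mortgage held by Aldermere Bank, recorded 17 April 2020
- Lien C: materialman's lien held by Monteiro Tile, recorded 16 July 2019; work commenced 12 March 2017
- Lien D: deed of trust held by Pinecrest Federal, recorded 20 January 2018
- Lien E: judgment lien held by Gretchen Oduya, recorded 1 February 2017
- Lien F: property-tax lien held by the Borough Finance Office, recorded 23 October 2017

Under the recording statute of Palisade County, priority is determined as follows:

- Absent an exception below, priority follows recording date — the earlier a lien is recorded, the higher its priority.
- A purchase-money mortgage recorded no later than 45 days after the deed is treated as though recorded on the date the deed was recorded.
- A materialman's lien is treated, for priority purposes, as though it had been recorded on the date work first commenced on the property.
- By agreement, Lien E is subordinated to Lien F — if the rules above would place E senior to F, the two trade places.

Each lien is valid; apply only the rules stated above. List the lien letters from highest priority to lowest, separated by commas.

Effective dates after the stated exceptions: B was recorded 188 days after the deed, outside the 45-day window, so it keeps its recording date; C's effective date is 12 March 2017, when work began.
By effective date, earliest first: E (1 February 2017), C (12 March 2017), F (23 October 2017), D (20 January 2018), A (23 November 2019), B (17 April 2020).
Because E would otherwise rank above F, the subordination swaps them.

F, C, E, D, A, B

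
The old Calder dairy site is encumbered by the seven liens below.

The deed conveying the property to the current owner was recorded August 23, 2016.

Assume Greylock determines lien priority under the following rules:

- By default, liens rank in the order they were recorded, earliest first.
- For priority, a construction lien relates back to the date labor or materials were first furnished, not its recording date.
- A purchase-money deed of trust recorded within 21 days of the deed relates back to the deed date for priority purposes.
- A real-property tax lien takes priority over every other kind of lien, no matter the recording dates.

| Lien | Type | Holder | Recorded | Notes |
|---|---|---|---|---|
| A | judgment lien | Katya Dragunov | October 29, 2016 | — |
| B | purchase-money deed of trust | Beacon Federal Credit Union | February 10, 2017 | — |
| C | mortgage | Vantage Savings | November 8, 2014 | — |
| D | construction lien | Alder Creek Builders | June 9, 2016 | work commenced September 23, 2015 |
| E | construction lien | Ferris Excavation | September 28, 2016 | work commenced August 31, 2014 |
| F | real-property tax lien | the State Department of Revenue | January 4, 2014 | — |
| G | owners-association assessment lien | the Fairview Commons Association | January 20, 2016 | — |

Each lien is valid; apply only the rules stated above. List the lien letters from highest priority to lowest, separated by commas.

Effective dates after the stated exceptions: B missed the 21-day window (171 days after the deed), so its recording date stands; D relates back to September 23, 2015 (work commenced); E's effective date is August 31, 2014, when work began.
F, as a real-property tax lien, has superpriority and ranks first.
Ordering the rest by effective date: E (August 31, 2014), C (November 8, 2014), D (September 23, 2015), G (January 20, 2016), A (October 29, 2016), B (February 10, 2017).

F, E, C, D, G, A, B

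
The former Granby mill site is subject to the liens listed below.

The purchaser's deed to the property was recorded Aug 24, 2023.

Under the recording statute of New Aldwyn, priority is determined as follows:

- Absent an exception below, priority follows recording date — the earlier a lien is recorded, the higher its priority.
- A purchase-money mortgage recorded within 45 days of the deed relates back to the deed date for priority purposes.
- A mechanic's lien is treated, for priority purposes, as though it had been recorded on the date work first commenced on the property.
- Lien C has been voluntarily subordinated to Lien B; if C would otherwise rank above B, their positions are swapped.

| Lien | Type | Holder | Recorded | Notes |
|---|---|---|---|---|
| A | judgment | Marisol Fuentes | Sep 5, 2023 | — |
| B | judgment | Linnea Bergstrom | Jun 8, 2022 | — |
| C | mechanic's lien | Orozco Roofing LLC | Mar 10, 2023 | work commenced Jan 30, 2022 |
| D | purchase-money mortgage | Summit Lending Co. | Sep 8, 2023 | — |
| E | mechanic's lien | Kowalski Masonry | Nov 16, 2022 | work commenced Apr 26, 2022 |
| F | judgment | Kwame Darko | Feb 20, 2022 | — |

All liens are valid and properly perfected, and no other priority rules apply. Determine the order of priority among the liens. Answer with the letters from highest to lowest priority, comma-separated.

First, effective dates: C relates back to Jan 30, 2022 (work commenced); D's effective date is the deed date, Aug 24, 2023; E is treated as recorded Apr 26, 2022, the work-commencement date.
Sorted by effective date: C (Jan 30, 2022), F (Feb 20, 2022), E (Apr 26, 2022), B (Jun 8, 2022), D (Aug 24, 2023), A (Sep 5, 2023).
The subordination applies — C was senior to B — so C and B swap.

B, F, E, C, D, A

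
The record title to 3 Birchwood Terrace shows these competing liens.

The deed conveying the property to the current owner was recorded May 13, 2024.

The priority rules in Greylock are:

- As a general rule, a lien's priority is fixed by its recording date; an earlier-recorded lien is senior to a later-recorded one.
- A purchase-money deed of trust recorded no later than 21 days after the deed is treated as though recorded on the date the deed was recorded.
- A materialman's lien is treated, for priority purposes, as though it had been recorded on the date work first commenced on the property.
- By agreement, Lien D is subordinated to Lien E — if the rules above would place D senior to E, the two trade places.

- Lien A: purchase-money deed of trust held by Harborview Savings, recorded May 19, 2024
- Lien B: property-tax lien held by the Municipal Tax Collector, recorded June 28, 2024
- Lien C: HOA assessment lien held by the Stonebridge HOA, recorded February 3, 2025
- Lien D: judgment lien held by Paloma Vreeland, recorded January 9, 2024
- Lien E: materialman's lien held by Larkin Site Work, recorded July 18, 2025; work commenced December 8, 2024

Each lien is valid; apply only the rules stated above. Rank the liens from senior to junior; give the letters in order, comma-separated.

First, effective dates: A's effective date is the deed date, May 13, 2024; E's effective date is December 8, 2024, when work began.
Ordering by effective date: D (January 9, 2024), A (May 13, 2024), B (June 28, 2024), E (December 8, 2024), C (February 3, 2025).
D is senior to E before the subordination, so the two trade places.

E, A, B, D, C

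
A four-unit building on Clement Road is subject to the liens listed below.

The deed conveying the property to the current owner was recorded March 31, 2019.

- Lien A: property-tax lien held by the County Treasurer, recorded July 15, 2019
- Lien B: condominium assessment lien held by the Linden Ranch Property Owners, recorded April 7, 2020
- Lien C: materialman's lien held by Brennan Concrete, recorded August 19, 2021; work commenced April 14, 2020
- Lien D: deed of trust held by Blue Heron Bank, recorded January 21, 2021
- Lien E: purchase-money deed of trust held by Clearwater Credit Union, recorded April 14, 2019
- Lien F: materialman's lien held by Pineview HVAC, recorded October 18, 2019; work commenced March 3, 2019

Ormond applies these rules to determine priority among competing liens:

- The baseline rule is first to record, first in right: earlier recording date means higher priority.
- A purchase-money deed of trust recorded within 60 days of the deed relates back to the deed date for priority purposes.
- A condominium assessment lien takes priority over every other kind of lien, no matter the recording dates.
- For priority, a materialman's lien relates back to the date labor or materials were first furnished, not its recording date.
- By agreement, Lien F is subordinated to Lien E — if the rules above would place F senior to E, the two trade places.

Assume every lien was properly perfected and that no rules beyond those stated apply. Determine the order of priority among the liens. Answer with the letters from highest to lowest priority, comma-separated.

Effective dates after the stated exceptions: C is treated as recorded April 14, 2020, the work-commencement date; E relates back to the deed date March 31, 2019; F relates back to March 3, 2019 (work commenced).
B is a condominium assessment lien and takes priority over every other lien.
Ordering the rest by effective date: F (March 3, 2019), E (March 31, 2019), A (July 15, 2019), C (April 14, 2020), D (January 21, 2021).
Because F would otherwise rank above E, the subordination swaps them.

B, E, F, A, C, D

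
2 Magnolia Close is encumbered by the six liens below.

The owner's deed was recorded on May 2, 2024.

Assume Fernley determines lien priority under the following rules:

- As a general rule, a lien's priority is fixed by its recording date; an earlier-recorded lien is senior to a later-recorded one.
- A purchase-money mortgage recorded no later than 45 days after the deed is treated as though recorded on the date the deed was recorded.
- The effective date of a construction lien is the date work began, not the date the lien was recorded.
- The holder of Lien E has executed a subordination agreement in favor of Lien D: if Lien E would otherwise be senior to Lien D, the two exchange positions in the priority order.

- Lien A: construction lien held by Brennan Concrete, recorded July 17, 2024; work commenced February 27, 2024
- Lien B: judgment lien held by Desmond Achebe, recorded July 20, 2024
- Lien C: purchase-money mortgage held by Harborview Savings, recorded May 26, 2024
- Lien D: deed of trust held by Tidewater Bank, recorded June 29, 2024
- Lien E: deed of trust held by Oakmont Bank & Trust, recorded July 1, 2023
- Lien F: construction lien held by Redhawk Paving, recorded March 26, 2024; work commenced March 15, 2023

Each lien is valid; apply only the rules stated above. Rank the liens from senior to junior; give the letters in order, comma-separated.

F, D, A, C, E, B

Effective dates after the stated exceptions: A's effective date is February 27, 2024, when work began; C relates back to the deed date May 2, 2024; F is treated as recorded March 15, 2023, the work-commencement date.
By effective date: F (March 15, 2023), E (July 1, 2023), A (February 27, 2024), C (May 2, 2024), D (June 29, 2024), B (July 20, 2024).
The subordination applies — E was senior to D — so E and D swap.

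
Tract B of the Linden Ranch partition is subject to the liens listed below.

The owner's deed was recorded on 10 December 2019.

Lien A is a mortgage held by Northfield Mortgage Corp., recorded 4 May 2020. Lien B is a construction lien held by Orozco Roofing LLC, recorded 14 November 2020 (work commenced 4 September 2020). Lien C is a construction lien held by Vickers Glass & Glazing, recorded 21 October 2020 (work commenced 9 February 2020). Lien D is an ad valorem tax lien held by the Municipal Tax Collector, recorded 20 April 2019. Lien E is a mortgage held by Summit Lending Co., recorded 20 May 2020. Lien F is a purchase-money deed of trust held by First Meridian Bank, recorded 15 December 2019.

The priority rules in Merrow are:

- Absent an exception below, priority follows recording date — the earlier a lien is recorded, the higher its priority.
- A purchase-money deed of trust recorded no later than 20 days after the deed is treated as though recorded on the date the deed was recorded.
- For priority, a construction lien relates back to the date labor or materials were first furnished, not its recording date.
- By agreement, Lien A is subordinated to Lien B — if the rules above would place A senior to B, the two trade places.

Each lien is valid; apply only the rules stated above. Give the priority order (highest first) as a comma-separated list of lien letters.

Adjusting effective dates: B is treated as recorded 4 September 2020, the work-commencement date; C relates back to 9 February 2020 (work commenced); F was recorded within the 20-day window, so its effective date is the deed date 10 December 2019.
Sorted by effective date: D (20 April 2019), F (10 December 2019), C (9 February 2020), A (4 May 2020), E (20 May 2020), B (4 September 2020).
A is senior to B before the subordination, so the two trade places.

D, F, C, B, E, A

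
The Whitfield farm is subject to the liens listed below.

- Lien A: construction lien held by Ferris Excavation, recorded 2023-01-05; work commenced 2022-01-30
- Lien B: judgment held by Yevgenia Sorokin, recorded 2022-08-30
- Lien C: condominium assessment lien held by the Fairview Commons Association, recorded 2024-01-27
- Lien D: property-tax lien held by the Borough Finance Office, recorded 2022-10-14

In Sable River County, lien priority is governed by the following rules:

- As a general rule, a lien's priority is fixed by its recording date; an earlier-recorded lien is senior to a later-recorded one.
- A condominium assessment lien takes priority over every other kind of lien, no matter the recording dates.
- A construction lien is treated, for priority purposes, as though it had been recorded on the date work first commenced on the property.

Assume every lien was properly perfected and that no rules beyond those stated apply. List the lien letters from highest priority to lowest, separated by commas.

C, A, B, D

First, effective dates: A relates back to 2022-01-30 (work commenced).
As a condominium assessment lien, C is senior to every other lien.
Among the remaining liens, by effective date: A (2022-01-30), B (2022-08-30), D (2022-10-14).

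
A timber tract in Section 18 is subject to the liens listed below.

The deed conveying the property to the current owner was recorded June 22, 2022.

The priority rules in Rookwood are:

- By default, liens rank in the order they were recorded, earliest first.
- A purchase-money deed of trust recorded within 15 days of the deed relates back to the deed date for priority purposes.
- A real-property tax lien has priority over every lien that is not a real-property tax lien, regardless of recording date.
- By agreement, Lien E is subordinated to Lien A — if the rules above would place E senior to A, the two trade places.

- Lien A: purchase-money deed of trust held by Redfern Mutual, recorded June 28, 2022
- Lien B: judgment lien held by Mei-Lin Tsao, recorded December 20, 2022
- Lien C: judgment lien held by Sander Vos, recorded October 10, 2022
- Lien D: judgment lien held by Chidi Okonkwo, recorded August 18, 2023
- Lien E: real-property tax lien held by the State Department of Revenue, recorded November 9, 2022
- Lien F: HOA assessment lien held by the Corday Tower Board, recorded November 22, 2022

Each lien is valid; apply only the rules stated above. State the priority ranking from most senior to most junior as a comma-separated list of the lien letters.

First, effective dates: A relates back to the deed date June 22, 2022.
E is a real-property tax lien and takes priority over every other lien.
Among the remaining liens, by effective date: A (June 22, 2022), C (October 10, 2022), F (November 22, 2022), B (December 20, 2022), D (August 18, 2023).
E is senior to A before the subordination, so the two trade places.

A, E, C, F, B, D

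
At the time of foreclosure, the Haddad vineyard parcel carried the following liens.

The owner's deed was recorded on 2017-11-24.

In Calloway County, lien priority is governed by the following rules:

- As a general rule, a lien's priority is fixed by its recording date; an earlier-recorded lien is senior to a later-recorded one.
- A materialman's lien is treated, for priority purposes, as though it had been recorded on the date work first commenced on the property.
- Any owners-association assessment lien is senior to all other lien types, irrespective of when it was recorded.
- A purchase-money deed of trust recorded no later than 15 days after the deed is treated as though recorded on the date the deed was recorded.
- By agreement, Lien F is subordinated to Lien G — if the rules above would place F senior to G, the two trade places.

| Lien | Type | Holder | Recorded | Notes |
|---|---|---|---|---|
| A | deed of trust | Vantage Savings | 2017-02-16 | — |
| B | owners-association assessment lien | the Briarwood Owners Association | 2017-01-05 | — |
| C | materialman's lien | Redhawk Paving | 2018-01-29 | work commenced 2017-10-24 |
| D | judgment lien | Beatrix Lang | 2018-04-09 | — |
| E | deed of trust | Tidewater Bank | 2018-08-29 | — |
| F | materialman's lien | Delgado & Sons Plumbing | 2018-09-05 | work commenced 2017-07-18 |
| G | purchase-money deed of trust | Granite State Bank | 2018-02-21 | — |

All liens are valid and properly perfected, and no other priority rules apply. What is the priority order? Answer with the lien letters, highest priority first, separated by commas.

B, A, G, C, F, D, E

Effective dates after the stated exceptions: C is treated as recorded 2017-10-24, the work-commencement date; F's effective date is 2017-07-18, when work began; G missed the 15-day window (89 days after the deed), so its recording date stands.
B, as an owners-association assessment lien, has superpriority and ranks first.
Remaining liens by effective date: A (2017-02-16), F (2017-07-18), C (2017-10-24), G (2018-02-21), D (2018-04-09), E (2018-08-29).
Because F would otherwise rank above G, the subordination swaps them.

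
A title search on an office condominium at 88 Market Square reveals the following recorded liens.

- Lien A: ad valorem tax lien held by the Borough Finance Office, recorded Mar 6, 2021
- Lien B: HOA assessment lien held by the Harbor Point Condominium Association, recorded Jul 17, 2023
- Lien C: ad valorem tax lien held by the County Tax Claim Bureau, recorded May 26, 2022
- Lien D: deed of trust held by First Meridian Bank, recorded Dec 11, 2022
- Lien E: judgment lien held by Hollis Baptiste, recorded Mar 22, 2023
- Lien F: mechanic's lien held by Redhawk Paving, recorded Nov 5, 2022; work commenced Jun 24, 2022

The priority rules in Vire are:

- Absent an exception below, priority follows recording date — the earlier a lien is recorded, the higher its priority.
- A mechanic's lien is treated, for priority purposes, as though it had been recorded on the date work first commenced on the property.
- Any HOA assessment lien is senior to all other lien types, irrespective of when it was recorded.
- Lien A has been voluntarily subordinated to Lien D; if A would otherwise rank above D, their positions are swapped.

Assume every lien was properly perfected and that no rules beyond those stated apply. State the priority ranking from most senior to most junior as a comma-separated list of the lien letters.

B, D, C, F, A, E

First, effective dates: F relates back to Jun 24, 2022 (work commenced).
B is an HOA assessment lien and takes priority over every other lien.
Ordering the rest by effective date: A (Mar 6, 2021), C (May 26, 2022), F (Jun 24, 2022), D (Dec 11, 2022), E (Mar 22, 2023).
A is senior to D before the subordination, so the two trade places.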